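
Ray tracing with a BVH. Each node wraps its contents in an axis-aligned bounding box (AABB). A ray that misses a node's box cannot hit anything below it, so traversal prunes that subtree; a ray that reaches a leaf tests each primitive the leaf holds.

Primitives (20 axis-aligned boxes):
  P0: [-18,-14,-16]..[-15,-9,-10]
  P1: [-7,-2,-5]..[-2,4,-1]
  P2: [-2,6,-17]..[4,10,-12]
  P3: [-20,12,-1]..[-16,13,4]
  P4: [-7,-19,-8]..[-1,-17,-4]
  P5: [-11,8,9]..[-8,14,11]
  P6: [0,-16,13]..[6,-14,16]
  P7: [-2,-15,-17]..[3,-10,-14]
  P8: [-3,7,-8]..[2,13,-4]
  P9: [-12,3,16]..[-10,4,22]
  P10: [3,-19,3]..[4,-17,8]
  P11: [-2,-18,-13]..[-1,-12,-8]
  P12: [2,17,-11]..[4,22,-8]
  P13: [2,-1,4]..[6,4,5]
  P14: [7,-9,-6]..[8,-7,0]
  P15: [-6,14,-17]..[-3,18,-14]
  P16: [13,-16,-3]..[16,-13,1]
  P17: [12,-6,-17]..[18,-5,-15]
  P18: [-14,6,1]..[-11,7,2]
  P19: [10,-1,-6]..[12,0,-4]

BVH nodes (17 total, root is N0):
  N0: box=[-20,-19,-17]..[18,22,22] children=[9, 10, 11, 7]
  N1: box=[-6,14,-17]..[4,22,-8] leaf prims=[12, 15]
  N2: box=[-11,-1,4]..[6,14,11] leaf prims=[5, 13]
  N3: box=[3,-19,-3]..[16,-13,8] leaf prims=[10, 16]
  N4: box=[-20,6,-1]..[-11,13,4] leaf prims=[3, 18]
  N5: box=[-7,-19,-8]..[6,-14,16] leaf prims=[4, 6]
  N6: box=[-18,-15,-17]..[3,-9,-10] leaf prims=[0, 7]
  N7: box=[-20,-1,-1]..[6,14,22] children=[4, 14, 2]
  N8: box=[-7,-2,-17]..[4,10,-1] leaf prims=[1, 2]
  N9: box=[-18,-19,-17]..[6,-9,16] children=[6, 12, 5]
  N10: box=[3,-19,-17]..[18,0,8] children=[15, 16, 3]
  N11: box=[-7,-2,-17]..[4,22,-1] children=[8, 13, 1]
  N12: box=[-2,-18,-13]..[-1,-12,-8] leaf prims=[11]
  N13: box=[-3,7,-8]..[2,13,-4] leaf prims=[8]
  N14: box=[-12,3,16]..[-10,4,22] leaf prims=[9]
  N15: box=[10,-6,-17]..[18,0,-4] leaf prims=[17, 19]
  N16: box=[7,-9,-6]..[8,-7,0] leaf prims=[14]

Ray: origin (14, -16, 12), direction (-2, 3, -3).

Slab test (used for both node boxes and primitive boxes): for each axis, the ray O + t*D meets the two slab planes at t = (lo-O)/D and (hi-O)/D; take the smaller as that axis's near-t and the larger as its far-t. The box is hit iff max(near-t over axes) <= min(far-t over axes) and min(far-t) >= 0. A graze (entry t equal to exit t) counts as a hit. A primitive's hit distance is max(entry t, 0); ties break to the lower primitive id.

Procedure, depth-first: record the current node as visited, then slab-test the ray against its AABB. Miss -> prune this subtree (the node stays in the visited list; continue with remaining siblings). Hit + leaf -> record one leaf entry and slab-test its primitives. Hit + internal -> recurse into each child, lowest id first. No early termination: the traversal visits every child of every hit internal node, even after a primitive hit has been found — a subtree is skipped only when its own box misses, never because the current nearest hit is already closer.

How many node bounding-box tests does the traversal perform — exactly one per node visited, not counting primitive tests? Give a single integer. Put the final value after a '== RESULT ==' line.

Walk:
N0 x:[-2,17] y:[-1,38/3] z:[-10/3,29/3] -> hit [-1,29/3], descend [7, 9, 10, 11]
  N7 x:[4,17] y:[5,10] z:[-10/3,13/3] -> miss, prune
  N9 x:[4,16] y:[-1,7/3] z:[-4/3,29/3] -> miss, prune
  N10 x:[-2,11/2] y:[-1,16/3] z:[4/3,29/3] -> hit [4/3,16/3], descend [3, 15, 16]
    N3 x:[-1,11/2] y:[-1,1] z:[4/3,5] -> miss, prune
    N15 x:[-2,2] y:[10/3,16/3] z:[16/3,29/3] -> miss, prune
    N16 x:[3,7/2] y:[7/3,3] z:[4,6] -> miss, prune
  N11 x:[5,21/2] y:[14/3,38/3] z:[13/3,29/3] -> hit [5,29/3], descend [1, 8, 13]
    N1 x:[5,10] y:[10,38/3] z:[20/3,29/3] -> miss, prune
    N8 x:[5,21/2] y:[14/3,26/3] z:[13/3,29/3] -> hit [5,26/3] leaf, test {P1(miss), P2@t=8}
    N13 x:[6,17/2] y:[23/3,29/3] z:[16/3,20/3] -> miss, prune

Visited [0, 7, 9, 10, 3, 15, 16, 11, 1, 8, 13]. Tests: 11 box, 1 leaf. Nearest: P2.

== RESULT ==
11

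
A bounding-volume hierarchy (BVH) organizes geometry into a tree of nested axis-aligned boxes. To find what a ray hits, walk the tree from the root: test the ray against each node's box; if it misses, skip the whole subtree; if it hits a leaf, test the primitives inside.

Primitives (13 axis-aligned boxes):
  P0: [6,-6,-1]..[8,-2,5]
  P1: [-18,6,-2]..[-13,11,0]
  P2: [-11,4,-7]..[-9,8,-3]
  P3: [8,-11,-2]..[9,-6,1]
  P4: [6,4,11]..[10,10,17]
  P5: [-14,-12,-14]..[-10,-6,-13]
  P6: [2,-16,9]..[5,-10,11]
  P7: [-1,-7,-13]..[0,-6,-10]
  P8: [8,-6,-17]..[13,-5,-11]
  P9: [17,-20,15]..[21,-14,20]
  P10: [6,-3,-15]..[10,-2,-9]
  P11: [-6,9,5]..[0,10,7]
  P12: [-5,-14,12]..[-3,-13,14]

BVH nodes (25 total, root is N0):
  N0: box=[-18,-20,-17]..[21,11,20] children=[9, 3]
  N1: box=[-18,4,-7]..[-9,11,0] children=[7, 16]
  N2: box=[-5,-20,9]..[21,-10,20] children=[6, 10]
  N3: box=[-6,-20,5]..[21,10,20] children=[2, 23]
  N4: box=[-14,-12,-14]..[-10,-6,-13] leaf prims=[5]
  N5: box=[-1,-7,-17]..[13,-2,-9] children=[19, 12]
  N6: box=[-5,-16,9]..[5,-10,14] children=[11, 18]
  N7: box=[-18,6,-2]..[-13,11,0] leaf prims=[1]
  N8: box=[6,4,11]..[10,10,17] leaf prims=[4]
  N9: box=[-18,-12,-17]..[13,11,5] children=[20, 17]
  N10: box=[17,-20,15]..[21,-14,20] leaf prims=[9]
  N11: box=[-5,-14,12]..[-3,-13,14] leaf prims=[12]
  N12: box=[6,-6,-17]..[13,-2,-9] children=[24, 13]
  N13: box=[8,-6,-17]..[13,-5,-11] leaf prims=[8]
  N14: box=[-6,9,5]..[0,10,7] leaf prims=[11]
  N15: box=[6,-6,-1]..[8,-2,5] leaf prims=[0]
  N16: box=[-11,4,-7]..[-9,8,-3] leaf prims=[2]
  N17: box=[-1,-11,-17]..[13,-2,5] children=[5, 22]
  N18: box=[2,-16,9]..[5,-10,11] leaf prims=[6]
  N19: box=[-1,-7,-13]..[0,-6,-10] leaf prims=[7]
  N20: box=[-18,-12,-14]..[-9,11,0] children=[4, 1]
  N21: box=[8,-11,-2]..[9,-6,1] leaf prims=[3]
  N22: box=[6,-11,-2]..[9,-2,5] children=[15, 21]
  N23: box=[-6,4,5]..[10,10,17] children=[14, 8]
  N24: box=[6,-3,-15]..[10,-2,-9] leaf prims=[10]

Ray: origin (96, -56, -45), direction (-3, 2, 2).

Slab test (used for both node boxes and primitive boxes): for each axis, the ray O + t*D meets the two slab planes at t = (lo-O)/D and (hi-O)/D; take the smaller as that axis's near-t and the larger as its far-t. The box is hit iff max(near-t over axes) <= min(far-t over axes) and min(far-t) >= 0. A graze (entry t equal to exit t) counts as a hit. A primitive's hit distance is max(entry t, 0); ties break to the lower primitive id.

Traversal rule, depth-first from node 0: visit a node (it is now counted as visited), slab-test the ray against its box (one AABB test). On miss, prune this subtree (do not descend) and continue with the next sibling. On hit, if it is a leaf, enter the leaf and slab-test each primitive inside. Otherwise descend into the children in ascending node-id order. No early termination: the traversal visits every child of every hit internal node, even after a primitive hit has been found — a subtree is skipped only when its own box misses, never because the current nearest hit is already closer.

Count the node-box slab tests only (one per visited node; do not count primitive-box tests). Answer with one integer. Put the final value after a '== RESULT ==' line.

Trace the traversal:
N0 x:[25,38] y:[18,67/2] z:[14,65/2] -> hit [25,65/2], descend [3, 9]
  N3 x:[25,34] y:[18,33] z:[25,65/2] -> hit [25,65/2], descend [2, 23]
    N2 x:[25,101/3] y:[18,23] z:[27,65/2] -> miss, prune
    N23 x:[86/3,34] y:[30,33] z:[25,31] -> hit [30,31], descend [8, 14]
      N8 x:[86/3,30] y:[30,33] z:[28,31] -> hit [30,30] leaf, test {P4@t=30}
      N14 x:[32,34] y:[65/2,33] z:[25,26] -> miss, prune
  N9 x:[83/3,38] y:[22,67/2] z:[14,25] -> miss, prune

Summary -> nodes [0, 3, 2, 23, 8, 14, 9]; box-tests=7; leaf-entries=1; first=P4

== RESULT ==
7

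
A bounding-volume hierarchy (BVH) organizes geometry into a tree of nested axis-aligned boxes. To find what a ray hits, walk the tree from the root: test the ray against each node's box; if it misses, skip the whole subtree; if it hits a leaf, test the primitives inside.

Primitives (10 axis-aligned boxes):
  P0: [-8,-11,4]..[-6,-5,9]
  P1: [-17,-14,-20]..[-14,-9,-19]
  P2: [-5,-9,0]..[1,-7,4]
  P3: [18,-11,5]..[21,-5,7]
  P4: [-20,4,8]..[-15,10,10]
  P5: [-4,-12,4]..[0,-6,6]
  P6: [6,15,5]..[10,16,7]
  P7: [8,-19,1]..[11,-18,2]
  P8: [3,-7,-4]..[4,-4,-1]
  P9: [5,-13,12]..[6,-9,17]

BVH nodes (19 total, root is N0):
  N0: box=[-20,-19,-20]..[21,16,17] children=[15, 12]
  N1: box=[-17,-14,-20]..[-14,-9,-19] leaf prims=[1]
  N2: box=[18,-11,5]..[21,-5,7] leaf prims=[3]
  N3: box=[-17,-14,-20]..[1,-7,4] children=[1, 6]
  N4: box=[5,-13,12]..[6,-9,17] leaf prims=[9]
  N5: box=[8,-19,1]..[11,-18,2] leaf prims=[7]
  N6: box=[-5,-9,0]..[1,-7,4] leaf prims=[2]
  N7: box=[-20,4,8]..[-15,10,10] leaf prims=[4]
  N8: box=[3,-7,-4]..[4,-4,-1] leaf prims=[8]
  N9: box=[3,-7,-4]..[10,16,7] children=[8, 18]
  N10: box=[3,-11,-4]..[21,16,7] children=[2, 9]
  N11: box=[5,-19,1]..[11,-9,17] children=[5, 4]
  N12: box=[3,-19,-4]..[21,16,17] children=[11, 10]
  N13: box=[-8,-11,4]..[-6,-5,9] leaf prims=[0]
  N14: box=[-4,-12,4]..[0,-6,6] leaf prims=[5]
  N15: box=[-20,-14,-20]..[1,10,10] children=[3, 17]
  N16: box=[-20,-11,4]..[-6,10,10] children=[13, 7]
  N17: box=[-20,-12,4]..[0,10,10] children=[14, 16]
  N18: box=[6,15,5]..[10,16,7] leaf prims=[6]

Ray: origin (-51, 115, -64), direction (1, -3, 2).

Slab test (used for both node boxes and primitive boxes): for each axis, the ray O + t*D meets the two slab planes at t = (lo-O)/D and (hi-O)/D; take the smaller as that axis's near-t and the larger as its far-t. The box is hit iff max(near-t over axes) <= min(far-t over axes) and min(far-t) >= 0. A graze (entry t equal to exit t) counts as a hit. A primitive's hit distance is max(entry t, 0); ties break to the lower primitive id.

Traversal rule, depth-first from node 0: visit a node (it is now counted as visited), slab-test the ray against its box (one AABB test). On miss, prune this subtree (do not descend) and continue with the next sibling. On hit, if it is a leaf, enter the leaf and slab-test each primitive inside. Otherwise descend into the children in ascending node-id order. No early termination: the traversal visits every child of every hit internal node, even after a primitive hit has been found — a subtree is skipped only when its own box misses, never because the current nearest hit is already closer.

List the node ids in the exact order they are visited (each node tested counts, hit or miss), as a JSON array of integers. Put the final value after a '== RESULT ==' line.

Trace the traversal:
N0 x:[31,72] y:[33,134/3] z:[22,81/2] -> hit [33,81/2], descend [12, 15]
  N12 x:[54,72] y:[33,134/3] z:[30,81/2] -> miss, prune
  N15 x:[31,52] y:[35,43] z:[22,37] -> hit [35,37], descend [3, 17]
    N3 x:[34,52] y:[122/3,43] z:[22,34] -> miss, prune
    N17 x:[31,51] y:[35,127/3] z:[34,37] -> hit [35,37], descend [14, 16]
      N14 x:[47,51] y:[121/3,127/3] z:[34,35] -> miss, prune
      N16 x:[31,45] y:[35,42] z:[34,37] -> hit [35,37], descend [7, 13]
        N7 x:[31,36] y:[35,37] z:[36,37] -> hit [36,36] leaf, test {P4@t=36}
        N13 x:[43,45] y:[40,42] z:[34,73/2] -> miss, prune

order=[0, 12, 15, 3, 17, 14, 16, 7, 13]  |boxes|=9  |leaves|=1  hit=P4

== RESULT ==
[0, 12, 15, 3, 17, 14, 16, 7, 13]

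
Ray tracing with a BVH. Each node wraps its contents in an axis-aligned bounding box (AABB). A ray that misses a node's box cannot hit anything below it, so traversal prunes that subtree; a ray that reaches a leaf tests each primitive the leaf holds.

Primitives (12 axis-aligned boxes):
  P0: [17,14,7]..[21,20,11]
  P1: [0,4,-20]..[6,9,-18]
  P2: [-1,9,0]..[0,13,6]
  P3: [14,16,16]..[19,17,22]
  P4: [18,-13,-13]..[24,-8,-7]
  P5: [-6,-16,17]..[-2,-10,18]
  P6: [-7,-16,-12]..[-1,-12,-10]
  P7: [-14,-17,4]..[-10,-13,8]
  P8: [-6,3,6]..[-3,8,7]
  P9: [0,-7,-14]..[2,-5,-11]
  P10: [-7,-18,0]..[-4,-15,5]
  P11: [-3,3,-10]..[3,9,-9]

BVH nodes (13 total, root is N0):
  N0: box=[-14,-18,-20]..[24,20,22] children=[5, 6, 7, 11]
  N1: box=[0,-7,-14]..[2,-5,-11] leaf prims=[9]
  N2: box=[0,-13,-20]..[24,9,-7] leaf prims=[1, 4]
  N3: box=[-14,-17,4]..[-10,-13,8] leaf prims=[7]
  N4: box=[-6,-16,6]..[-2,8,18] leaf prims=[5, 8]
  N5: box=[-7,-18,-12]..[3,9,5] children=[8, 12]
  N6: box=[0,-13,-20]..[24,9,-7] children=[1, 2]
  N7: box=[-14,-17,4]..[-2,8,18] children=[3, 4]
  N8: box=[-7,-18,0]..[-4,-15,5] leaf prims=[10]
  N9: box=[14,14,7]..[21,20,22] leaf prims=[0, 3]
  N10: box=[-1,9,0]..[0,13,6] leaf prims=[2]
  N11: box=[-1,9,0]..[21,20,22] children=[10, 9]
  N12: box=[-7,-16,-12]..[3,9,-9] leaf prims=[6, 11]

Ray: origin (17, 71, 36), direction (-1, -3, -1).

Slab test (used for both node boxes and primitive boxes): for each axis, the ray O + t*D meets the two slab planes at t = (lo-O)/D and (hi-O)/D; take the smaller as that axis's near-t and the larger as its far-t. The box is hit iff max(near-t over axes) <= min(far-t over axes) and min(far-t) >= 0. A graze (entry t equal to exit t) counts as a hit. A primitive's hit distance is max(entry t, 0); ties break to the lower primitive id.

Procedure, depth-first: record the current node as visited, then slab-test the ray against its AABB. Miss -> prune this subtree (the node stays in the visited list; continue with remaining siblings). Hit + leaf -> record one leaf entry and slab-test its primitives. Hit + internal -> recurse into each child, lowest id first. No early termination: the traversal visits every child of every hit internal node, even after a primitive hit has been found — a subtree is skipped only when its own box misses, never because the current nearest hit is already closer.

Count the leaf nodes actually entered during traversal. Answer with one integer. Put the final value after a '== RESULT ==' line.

Walk:
N0 x:[-7,31] y:[17,89/3] z:[14,56] -> hit [17,89/3], descend [5, 6, 7, 11]
  N5 x:[14,24] y:[62/3,89/3] z:[31,48] -> miss, prune
  N6 x:[-7,17] y:[62/3,28] z:[43,56] -> miss, prune
  N7 x:[19,31] y:[21,88/3] z:[18,32] -> hit [21,88/3], descend [3, 4]
    N3 x:[27,31] y:[28,88/3] z:[28,32] -> hit [28,88/3] leaf, test {P7@t=28}
    N4 x:[19,23] y:[21,29] z:[18,30] -> hit [21,23] leaf, test {P5(miss), P8(miss)}
  N11 x:[-4,18] y:[17,62/3] z:[14,36] -> hit [17,18], descend [9, 10]
    N9 x:[-4,3] y:[17,19] z:[14,29] -> miss, prune
    N10 x:[17,18] y:[58/3,62/3] z:[30,36] -> miss, prune

Summary -> nodes [0, 5, 6, 7, 3, 4, 11, 9, 10]; box-tests=9; leaf-entries=2; first=P7

== RESULT ==
2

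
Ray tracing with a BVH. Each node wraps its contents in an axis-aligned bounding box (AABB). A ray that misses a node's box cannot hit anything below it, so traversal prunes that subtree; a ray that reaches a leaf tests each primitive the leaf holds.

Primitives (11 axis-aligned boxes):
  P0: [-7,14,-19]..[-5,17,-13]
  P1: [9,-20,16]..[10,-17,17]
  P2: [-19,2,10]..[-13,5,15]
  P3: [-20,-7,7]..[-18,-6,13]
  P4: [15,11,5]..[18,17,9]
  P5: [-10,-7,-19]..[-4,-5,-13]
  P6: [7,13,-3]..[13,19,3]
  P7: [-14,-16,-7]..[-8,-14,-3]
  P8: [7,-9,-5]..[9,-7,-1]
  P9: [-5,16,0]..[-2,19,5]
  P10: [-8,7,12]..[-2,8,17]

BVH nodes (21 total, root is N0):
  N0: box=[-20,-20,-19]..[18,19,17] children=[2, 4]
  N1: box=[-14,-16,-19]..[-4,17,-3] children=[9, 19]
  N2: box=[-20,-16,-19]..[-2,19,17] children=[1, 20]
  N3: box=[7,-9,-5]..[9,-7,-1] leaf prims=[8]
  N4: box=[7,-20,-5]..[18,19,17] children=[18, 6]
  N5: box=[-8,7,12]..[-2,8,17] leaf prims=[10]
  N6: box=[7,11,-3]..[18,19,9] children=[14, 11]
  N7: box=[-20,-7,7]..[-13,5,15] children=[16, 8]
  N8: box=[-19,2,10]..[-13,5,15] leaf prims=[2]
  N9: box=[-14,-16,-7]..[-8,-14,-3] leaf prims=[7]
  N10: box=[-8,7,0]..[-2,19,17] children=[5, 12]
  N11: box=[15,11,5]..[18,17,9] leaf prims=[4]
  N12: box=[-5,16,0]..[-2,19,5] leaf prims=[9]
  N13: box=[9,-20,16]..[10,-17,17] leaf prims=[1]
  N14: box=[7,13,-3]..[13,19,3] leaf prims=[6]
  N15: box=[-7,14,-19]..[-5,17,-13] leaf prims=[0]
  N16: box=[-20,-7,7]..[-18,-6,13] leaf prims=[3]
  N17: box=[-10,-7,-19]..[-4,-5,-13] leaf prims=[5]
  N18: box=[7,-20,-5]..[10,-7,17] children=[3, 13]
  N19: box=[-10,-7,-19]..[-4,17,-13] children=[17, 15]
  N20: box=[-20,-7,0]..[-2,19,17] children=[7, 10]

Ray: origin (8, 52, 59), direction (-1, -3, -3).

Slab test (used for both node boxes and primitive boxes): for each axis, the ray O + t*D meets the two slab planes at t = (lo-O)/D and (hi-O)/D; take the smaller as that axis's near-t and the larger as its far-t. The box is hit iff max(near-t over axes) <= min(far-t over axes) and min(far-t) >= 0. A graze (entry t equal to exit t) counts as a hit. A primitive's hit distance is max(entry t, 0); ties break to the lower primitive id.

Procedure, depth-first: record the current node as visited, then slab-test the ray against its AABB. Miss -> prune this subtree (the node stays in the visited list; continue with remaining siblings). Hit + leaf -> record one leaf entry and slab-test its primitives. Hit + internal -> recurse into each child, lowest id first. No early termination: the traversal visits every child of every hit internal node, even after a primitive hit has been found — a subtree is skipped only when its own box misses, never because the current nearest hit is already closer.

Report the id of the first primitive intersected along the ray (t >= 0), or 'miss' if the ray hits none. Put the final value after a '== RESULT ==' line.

Trace the traversal:
N0 x:[-10,28] y:[11,24] z:[14,26] -> hit [14,24], descend [2, 4]
  N2 x:[10,28] y:[11,68/3] z:[14,26] -> hit [14,68/3], descend [1, 20]
    N1 x:[12,22] y:[35/3,68/3] z:[62/3,26] -> hit [62/3,22], descend [9, 19]
      N9 x:[16,22] y:[22,68/3] z:[62/3,22] -> hit [22,22] leaf, test {P7@t=22}
      N19 x:[12,18] y:[35/3,59/3] z:[24,26] -> miss, prune
    N20 x:[10,28] y:[11,59/3] z:[14,59/3] -> hit [14,59/3], descend [7, 10]
      N7 x:[21,28] y:[47/3,59/3] z:[44/3,52/3] -> miss, prune
      N10 x:[10,16] y:[11,15] z:[14,59/3] -> hit [14,15], descend [5, 12]
        N5 x:[10,16] y:[44/3,15] z:[14,47/3] -> hit [44/3,15] leaf, test {P10@t=44/3}
        N12 x:[10,13] y:[11,12] z:[18,59/3] -> miss, prune
  N4 x:[-10,1] y:[11,24] z:[14,64/3] -> miss, prune

11 AABB tests over nodes [0, 2, 1, 9, 19, 20, 7, 10, 5, 12, 4]; 2 leaves entered; closest P10.

== RESULT ==
10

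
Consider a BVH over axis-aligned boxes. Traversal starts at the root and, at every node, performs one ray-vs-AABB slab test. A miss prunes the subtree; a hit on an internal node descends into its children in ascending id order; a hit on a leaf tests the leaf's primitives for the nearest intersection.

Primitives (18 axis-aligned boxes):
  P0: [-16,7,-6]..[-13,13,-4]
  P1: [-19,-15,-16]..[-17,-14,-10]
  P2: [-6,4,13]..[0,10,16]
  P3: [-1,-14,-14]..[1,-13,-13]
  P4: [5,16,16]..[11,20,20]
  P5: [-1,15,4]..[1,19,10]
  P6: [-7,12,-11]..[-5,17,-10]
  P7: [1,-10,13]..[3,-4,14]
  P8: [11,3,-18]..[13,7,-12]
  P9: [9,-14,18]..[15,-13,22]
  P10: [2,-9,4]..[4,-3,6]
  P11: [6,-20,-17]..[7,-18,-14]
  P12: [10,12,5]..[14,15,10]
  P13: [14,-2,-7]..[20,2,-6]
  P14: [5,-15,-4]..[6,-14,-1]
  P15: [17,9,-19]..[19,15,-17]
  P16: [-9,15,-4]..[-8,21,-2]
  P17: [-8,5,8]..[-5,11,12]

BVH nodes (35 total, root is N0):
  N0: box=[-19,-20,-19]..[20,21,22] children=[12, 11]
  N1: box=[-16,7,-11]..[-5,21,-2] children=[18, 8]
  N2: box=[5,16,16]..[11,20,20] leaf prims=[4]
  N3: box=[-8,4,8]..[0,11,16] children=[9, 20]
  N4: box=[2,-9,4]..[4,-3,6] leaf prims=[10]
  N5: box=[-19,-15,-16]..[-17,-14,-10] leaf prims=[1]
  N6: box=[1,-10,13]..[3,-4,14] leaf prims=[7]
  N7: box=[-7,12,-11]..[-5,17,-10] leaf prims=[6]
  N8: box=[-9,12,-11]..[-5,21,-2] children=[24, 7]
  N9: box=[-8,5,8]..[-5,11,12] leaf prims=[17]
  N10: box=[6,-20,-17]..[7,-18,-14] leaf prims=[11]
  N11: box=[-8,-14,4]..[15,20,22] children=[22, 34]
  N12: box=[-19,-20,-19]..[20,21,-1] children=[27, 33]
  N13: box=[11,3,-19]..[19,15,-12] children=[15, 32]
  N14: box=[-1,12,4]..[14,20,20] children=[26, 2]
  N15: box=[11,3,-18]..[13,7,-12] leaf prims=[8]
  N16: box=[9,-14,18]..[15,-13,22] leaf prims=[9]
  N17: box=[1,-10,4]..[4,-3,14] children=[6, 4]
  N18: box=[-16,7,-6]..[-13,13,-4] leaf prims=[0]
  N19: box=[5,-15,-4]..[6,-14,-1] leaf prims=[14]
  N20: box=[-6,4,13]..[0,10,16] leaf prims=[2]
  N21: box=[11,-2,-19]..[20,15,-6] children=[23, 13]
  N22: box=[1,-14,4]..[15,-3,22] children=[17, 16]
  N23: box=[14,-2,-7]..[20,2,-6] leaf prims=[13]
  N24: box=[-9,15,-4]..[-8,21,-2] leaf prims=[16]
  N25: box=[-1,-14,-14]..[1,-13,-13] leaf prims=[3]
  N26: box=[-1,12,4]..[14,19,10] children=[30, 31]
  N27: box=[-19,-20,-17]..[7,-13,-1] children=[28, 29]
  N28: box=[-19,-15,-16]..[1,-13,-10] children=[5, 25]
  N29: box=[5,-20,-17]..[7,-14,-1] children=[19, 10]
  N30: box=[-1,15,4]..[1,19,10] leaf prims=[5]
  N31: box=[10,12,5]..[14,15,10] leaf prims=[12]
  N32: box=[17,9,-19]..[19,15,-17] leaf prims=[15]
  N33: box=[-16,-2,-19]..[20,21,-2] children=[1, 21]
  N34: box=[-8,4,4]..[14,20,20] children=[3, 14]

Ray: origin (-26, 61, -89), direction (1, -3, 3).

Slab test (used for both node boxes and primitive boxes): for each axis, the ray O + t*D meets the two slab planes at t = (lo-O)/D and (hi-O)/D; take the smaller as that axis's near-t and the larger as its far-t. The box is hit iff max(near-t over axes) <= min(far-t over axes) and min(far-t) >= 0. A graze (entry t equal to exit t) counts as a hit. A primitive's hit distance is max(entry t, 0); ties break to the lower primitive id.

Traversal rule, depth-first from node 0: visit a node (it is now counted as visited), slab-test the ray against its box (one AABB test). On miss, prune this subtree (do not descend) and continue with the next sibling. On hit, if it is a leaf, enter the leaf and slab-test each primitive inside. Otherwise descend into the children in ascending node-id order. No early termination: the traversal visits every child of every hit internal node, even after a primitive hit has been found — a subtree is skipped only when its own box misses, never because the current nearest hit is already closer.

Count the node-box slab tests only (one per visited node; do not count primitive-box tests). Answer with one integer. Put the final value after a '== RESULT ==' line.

Walk:
N0 x:[7,46] y:[40/3,27] z:[70/3,37] -> hit [70/3,27], descend [11, 12]
  N11 x:[18,41] y:[41/3,25] z:[31,37] -> miss, prune
  N12 x:[7,46] y:[40/3,27] z:[70/3,88/3] -> hit [70/3,27], descend [27, 33]
    N27 x:[7,33] y:[74/3,27] z:[24,88/3] -> hit [74/3,27], descend [28, 29]
      N28 x:[7,27] y:[74/3,76/3] z:[73/3,79/3] -> hit [74/3,76/3], descend [5, 25]
        N5 x:[7,9] y:[25,76/3] z:[73/3,79/3] -> miss, prune
        N25 x:[25,27] y:[74/3,25] z:[25,76/3] -> hit [25,25] leaf, test {P3@t=25}
      N29 x:[31,33] y:[25,27] z:[24,88/3] -> miss, prune
    N33 x:[10,46] y:[40/3,21] z:[70/3,29] -> miss, prune

9 AABB tests over nodes [0, 11, 12, 27, 28, 5, 25, 29, 33]; 1 leaf entered; closest P3.

== RESULT ==
9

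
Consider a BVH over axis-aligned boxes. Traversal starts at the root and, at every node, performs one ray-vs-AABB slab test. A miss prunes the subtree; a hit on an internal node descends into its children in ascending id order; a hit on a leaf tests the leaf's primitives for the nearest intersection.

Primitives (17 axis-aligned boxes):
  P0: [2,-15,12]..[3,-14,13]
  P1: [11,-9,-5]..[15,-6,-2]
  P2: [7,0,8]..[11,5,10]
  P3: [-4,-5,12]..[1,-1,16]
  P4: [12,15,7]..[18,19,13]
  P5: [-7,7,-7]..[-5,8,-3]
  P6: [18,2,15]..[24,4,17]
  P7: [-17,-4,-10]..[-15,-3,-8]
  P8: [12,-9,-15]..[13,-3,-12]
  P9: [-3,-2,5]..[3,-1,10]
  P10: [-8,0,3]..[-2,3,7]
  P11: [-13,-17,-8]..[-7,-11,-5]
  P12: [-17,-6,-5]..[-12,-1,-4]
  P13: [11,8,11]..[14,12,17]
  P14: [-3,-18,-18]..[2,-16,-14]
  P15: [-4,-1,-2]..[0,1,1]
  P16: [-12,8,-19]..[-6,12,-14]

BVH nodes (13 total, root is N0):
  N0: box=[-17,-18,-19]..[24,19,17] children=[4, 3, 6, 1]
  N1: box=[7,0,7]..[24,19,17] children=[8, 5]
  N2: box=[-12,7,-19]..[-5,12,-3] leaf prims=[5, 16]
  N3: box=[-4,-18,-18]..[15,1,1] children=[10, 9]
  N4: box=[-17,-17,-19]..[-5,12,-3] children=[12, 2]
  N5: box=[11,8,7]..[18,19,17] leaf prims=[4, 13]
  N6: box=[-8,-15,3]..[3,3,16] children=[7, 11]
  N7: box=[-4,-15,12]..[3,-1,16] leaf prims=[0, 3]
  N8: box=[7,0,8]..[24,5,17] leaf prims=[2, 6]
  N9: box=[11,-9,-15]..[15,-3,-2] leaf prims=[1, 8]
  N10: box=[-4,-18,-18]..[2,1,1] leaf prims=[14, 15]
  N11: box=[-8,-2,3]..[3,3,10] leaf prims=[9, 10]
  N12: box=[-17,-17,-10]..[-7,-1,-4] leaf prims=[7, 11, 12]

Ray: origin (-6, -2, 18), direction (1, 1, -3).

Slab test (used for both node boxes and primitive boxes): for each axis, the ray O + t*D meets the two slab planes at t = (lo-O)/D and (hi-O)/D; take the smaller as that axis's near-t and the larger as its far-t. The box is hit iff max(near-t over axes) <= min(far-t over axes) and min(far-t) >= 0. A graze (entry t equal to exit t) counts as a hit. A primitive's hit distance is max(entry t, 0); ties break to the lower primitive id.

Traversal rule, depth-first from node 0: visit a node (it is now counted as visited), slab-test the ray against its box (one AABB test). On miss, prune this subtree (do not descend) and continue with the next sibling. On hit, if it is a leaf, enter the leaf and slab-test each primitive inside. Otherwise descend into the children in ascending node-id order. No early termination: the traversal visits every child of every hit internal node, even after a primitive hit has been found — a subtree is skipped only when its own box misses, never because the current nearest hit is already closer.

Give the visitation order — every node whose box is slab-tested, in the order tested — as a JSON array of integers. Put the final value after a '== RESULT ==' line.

Walk:
N0 x:[-11,30] y:[-16,21] z:[1/3,37/3] -> hit [1/3,37/3], descend [1, 3, 4, 6]
  N1 x:[13,30] y:[2,21] z:[1/3,11/3] -> miss, prune
  N3 x:[2,21] y:[-16,3] z:[17/3,12] -> miss, prune
  N4 x:[-11,1] y:[-15,14] z:[7,37/3] -> miss, prune
  N6 x:[-2,9] y:[-13,5] z:[2/3,5] -> hit [2/3,5], descend [7, 11]
    N7 x:[2,9] y:[-13,1] z:[2/3,2] -> miss, prune
    N11 x:[-2,9] y:[0,5] z:[8/3,5] -> hit [8/3,5] leaf, test {P9(miss), P10@t=11/3}

order=[0, 1, 3, 4, 6, 7, 11]  |boxes|=7  |leaves|=1  hit=P10

== RESULT ==
[0, 1, 3, 4, 6, 7, 11]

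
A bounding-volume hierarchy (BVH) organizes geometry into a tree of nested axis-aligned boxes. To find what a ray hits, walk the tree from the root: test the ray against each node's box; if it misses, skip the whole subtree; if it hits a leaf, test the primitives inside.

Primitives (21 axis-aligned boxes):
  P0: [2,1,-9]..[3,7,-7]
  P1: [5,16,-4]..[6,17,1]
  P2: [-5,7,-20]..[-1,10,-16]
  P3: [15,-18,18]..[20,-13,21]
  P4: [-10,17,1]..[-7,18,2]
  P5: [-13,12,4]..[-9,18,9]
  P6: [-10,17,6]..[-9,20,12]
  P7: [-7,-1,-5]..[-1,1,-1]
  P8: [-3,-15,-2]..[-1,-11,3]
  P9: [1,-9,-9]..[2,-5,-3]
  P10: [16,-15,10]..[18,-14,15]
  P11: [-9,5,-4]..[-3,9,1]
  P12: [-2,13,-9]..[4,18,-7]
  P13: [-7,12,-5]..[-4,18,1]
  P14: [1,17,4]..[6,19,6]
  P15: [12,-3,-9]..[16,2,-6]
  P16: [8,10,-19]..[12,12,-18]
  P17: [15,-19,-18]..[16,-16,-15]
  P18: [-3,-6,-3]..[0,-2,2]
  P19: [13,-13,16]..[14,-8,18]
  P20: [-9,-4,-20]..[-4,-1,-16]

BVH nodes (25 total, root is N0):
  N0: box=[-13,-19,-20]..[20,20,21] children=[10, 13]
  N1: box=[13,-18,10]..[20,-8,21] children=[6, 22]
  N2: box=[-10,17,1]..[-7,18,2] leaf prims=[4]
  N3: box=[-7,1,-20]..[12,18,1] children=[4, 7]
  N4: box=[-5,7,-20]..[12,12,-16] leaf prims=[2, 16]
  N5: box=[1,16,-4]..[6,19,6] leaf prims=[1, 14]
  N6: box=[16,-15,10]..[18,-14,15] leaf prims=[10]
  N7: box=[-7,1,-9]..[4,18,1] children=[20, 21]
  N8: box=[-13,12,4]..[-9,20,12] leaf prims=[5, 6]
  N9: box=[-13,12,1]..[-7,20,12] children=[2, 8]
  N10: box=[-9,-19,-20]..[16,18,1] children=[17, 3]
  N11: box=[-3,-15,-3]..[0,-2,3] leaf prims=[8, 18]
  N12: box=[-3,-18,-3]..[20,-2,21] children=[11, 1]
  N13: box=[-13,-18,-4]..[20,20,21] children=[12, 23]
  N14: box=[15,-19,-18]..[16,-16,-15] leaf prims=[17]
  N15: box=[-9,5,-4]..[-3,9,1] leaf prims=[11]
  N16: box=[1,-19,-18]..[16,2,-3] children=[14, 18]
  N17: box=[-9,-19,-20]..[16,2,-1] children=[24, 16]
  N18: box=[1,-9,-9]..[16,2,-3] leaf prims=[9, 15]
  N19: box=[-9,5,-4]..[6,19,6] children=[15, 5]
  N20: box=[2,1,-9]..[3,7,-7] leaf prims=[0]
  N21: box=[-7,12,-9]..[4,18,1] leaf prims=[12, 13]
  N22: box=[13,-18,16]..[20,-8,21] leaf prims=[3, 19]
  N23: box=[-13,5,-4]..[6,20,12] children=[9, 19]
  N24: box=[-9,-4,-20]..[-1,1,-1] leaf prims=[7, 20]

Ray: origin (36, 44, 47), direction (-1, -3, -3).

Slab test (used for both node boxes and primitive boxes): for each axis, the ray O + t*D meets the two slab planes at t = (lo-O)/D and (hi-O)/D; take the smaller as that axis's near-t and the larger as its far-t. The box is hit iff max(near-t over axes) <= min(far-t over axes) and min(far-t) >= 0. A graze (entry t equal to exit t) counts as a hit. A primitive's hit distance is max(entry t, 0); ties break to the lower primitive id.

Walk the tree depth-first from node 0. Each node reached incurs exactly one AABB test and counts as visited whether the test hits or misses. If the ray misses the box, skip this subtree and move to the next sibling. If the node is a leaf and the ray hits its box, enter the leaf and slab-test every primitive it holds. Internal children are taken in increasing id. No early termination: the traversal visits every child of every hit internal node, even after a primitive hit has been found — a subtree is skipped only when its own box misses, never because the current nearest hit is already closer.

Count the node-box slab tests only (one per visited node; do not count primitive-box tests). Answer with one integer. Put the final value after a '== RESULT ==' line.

Trace the traversal:
N0 x:[16,49] y:[8,21] z:[26/3,67/3] -> hit [16,21], descend [10, 13]
  N10 x:[20,45] y:[26/3,21] z:[46/3,67/3] -> hit [20,21], descend [3, 17]
    N3 x:[24,43] y:[26/3,43/3] z:[46/3,67/3] -> miss, prune
    N17 x:[20,45] y:[14,21] z:[16,67/3] -> hit [20,21], descend [16, 24]
      N16 x:[20,35] y:[14,21] z:[50/3,65/3] -> hit [20,21], descend [14, 18]
        N14 x:[20,21] y:[20,21] z:[62/3,65/3] -> hit [62/3,21] leaf, test {P17@t=62/3}
        N18 x:[20,35] y:[14,53/3] z:[50/3,56/3] -> miss, prune
      N24 x:[37,45] y:[43/3,16] z:[16,67/3] -> miss, prune
  N13 x:[16,49] y:[8,62/3] z:[26/3,17] -> hit [16,17], descend [12, 23]
    N12 x:[16,39] y:[46/3,62/3] z:[26/3,50/3] -> hit [16,50/3], descend [1, 11]
      N1 x:[16,23] y:[52/3,62/3] z:[26/3,37/3] -> miss, prune
      N11 x:[36,39] y:[46/3,59/3] z:[44/3,50/3] -> miss, prune
    N23 x:[30,49] y:[8,13] z:[35/3,17] -> miss, prune

Visited [0, 10, 3, 17, 16, 14, 18, 24, 13, 12, 1, 11, 23]. Tests: 13 box, 1 leaf. Nearest: P17.

== RESULT ==
13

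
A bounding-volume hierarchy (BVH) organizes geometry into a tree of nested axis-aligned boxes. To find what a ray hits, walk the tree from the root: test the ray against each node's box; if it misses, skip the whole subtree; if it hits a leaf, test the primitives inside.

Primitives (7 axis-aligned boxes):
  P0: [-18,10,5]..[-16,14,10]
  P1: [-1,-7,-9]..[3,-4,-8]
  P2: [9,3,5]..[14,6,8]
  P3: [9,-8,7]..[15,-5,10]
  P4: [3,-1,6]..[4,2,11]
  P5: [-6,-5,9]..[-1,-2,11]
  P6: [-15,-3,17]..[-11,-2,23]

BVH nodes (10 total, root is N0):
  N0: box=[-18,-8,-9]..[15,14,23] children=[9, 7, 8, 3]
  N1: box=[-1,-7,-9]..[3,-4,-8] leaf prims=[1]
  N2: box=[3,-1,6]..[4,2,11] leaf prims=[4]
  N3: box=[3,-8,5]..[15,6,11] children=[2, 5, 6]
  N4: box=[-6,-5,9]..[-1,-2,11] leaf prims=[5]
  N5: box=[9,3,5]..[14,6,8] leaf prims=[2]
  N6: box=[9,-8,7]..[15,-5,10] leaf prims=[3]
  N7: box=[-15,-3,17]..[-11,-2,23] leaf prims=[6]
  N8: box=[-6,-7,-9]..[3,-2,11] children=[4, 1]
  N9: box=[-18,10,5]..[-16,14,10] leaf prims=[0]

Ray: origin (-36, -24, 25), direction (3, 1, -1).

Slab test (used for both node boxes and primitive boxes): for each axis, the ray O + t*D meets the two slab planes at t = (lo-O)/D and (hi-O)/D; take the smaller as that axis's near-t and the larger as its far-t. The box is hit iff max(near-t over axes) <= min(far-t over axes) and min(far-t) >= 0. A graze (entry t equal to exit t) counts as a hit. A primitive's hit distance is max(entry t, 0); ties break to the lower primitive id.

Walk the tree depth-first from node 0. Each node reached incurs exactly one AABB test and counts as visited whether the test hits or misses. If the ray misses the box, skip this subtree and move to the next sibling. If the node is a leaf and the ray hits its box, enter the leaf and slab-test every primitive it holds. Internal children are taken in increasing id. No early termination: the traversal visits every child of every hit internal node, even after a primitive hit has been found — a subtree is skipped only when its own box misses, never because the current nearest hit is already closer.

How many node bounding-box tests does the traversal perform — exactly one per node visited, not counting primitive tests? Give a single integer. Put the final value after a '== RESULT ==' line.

Walk:
N0 x:[6,17] y:[16,38] z:[2,34] -> hit [16,17], descend [3, 7, 8, 9]
  N3 x:[13,17] y:[16,30] z:[14,20] -> hit [16,17], descend [2, 5, 6]
    N2 x:[13,40/3] y:[23,26] z:[14,19] -> miss, prune
    N5 x:[15,50/3] y:[27,30] z:[17,20] -> miss, prune
    N6 x:[15,17] y:[16,19] z:[15,18] -> hit [16,17] leaf, test {P3@t=16}
  N7 x:[7,25/3] y:[21,22] z:[2,8] -> miss, prune
  N8 x:[10,13] y:[17,22] z:[14,34] -> miss, prune
  N9 x:[6,20/3] y:[34,38] z:[15,20] -> miss, prune

Summary -> nodes [0, 3, 2, 5, 6, 7, 8, 9]; box-tests=8; leaf-entries=1; first=P3

== RESULT ==
8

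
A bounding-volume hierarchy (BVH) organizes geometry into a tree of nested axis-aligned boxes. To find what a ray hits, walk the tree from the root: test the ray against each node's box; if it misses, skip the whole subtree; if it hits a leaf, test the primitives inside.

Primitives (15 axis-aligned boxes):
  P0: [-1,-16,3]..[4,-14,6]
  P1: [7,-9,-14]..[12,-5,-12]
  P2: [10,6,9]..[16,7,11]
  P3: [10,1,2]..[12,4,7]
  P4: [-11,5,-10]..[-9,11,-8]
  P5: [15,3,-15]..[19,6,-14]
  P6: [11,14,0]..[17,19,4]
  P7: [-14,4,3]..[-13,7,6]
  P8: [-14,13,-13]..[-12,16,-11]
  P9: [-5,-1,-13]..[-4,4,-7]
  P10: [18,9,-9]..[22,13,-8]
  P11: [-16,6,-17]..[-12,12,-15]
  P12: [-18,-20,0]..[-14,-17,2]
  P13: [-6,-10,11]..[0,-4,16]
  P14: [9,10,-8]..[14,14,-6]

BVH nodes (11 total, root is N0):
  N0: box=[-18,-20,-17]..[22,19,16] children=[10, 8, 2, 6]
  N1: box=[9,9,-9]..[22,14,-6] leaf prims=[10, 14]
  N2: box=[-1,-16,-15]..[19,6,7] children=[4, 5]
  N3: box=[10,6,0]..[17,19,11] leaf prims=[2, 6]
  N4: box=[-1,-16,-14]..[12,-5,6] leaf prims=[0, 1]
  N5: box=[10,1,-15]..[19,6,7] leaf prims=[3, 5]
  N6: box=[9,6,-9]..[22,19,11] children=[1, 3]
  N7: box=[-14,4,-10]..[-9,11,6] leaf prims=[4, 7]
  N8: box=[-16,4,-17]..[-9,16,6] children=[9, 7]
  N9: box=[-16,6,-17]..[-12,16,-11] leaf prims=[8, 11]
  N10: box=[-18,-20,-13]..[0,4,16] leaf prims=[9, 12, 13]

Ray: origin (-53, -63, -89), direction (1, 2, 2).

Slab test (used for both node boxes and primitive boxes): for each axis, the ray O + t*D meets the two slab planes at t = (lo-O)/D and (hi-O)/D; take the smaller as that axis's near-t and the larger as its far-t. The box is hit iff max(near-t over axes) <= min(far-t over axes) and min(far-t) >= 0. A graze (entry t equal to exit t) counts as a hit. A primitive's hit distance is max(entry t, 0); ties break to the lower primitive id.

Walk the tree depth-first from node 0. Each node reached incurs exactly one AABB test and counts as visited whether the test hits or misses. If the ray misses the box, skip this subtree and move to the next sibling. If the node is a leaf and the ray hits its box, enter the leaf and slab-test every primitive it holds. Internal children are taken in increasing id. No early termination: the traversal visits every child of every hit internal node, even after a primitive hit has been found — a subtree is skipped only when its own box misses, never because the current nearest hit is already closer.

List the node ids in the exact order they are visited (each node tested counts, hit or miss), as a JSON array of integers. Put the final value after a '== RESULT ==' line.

Walk:
N0 x:[35,75] y:[43/2,41] z:[36,105/2] -> hit [36,41], descend [2, 6, 8, 10]
  N2 x:[52,72] y:[47/2,69/2] z:[37,48] -> miss, prune
  N6 x:[62,75] y:[69/2,41] z:[40,50] -> miss, prune
  N8 x:[37,44] y:[67/2,79/2] z:[36,95/2] -> hit [37,79/2], descend [7, 9]
    N7 x:[39,44] y:[67/2,37] z:[79/2,95/2] -> miss, prune
    N9 x:[37,41] y:[69/2,79/2] z:[36,39] -> hit [37,39] leaf, test {P8@t=39, P11@t=37}
  N10 x:[35,53] y:[43/2,67/2] z:[38,105/2] -> miss, prune

7 AABB tests over nodes [0, 2, 6, 8, 7, 9, 10]; 1 leaf entered; closest P11.

== RESULT ==
[0, 2, 6, 8, 7, 9, 10]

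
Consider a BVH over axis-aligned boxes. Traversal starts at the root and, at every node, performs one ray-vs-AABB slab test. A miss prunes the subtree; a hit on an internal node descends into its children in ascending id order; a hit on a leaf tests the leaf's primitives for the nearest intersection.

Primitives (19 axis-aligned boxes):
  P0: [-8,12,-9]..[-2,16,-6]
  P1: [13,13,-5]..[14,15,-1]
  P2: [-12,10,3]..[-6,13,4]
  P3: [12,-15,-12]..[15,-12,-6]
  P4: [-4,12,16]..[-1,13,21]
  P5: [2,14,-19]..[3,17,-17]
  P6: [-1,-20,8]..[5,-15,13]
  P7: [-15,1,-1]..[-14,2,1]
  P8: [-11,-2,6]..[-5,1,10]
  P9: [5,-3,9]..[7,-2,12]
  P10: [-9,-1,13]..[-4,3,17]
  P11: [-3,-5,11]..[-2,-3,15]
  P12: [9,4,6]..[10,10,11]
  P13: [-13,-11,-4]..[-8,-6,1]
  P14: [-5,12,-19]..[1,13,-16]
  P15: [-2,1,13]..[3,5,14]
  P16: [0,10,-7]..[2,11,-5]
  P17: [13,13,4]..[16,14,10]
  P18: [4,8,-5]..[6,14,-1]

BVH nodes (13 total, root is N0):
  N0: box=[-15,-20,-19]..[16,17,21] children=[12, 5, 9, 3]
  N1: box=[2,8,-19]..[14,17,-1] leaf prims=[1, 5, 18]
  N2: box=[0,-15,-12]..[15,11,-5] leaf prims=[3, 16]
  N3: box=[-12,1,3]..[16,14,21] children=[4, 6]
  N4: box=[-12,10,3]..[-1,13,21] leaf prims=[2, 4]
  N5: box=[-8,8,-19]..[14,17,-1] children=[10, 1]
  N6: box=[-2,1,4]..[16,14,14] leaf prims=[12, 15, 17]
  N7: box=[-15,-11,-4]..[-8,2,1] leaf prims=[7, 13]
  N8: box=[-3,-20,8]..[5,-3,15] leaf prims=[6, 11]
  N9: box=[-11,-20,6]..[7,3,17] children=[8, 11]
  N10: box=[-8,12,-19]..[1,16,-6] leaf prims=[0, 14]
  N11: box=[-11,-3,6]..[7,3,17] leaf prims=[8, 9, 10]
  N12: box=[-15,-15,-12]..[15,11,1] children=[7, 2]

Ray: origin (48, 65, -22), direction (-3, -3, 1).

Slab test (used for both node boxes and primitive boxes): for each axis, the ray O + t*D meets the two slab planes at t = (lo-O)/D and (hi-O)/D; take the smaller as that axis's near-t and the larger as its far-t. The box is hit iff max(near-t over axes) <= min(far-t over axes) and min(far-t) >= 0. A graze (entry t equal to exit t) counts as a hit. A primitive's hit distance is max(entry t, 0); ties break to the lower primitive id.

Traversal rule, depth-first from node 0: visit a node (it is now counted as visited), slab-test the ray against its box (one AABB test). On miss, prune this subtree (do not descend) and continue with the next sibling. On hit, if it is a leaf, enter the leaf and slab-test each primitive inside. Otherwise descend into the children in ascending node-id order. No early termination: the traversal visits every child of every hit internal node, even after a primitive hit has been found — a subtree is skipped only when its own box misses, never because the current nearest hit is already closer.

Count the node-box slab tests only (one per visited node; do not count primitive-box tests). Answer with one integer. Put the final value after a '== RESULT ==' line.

Traverse from the root:
N0 x:[32/3,21] y:[16,85/3] z:[3,43] -> hit [16,21], descend [3, 5, 9, 12]
  N3 x:[32/3,20] y:[17,64/3] z:[25,43] -> miss, prune
  N5 x:[34/3,56/3] y:[16,19] z:[3,21] -> hit [16,56/3], descend [1, 10]
    N1 x:[34/3,46/3] y:[16,19] z:[3,21] -> miss, prune
    N10 x:[47/3,56/3] y:[49/3,53/3] z:[3,16] -> miss, prune
  N9 x:[41/3,59/3] y:[62/3,85/3] z:[28,39] -> miss, prune
  N12 x:[11,21] y:[18,80/3] z:[10,23] -> hit [18,21], descend [2, 7]
    N2 x:[11,16] y:[18,80/3] z:[10,17] -> miss, prune
    N7 x:[56/3,21] y:[21,76/3] z:[18,23] -> hit [21,21] leaf, test {P7@t=21, P13(miss)}

Visited [0, 3, 5, 1, 10, 9, 12, 2, 7]. Tests: 9 box, 1 leaf. Nearest: P7.

== RESULT ==
9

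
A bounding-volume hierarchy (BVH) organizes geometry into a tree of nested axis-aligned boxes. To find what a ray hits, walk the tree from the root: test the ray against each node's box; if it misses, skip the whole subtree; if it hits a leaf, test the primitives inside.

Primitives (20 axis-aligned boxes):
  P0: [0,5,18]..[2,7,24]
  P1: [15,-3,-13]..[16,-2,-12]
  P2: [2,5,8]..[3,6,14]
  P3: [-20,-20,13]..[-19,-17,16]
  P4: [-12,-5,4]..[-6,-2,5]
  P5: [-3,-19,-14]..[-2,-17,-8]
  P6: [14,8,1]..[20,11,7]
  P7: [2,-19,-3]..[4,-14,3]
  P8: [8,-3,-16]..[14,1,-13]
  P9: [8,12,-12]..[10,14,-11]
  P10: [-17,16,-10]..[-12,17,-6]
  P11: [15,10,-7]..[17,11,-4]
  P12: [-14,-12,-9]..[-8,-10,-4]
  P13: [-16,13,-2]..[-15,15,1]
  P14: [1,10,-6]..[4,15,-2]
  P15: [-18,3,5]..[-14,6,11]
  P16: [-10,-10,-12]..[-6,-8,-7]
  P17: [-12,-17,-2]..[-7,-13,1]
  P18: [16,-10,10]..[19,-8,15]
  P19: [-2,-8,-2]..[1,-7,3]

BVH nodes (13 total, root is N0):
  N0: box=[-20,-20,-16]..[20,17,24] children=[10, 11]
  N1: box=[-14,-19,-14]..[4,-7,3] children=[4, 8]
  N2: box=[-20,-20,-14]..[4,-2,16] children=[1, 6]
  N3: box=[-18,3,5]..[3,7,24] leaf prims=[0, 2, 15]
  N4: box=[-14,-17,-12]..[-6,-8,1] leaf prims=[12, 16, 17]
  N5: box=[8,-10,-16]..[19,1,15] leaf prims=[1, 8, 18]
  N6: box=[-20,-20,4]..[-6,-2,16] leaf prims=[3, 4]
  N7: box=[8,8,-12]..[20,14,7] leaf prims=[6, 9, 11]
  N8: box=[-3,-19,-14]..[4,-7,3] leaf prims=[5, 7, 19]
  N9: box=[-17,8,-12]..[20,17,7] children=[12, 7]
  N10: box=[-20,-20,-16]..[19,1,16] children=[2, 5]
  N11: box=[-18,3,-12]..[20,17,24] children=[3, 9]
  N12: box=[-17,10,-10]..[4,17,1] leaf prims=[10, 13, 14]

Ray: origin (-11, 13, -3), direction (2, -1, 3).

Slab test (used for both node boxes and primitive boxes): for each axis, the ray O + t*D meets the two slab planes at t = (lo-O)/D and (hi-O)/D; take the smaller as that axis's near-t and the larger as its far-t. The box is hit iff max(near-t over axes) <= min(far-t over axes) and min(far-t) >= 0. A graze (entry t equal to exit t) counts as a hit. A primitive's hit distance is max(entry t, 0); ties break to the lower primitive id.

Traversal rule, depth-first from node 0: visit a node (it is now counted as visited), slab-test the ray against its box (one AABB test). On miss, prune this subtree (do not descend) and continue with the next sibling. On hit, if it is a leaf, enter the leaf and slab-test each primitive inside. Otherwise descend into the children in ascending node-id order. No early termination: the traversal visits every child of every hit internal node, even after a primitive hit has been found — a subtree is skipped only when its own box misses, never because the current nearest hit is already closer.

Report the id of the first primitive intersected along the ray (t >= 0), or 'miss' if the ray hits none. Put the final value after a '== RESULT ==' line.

Walk:
N0 x:[-9/2,31/2] y:[-4,33] z:[-13/3,9] -> hit [-4,9], descend [10, 11]
  N10 x:[-9/2,15] y:[12,33] z:[-13/3,19/3] -> miss, prune
  N11 x:[-7/2,31/2] y:[-4,10] z:[-3,9] -> hit [-3,9], descend [3, 9]
    N3 x:[-7/2,7] y:[6,10] z:[8/3,9] -> hit [6,7] leaf, test {P0(miss), P2(miss), P15(miss)}
    N9 x:[-3,31/2] y:[-4,5] z:[-3,10/3] -> hit [-3,10/3], descend [7, 12]
      N7 x:[19/2,31/2] y:[-1,5] z:[-3,10/3] -> miss, prune
      N12 x:[-3,15/2] y:[-4,3] z:[-7/3,4/3] -> hit [-7/3,4/3] leaf, test {P10(miss), P13(miss), P14(miss)}

7 AABB tests over nodes [0, 10, 11, 3, 9, 7, 12]; 2 leaves entered; closest miss.

== RESULT ==
miss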